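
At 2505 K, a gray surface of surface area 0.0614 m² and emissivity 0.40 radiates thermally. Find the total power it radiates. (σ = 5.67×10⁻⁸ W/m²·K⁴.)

Stefan–Boltzmann: P = εσAT⁴ = 0.40 × 5.67×10⁻⁸ × 0.0614 × (2505)⁴ = 0.40 × 5.67×10⁻⁸ × 0.0614 × 3.94×10^13.
P = 54800 W.

P ≈ 54800 W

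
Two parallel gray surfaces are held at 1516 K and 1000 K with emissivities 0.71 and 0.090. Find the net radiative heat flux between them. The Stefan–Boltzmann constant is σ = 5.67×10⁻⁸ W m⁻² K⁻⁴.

For two large parallel gray plates, q = σ(T₁⁴ − T₂⁴) / (1/ε₁ + 1/ε₂ − 1).
1/ε₁ + 1/ε₂ − 1 = 1/0.71 + 1/0.090 − 1 = 11.52.
T₁⁴ − T₂⁴ = 5.28×10^12 − 1.00×10^12 = 4.28×10^12 K⁴.
q = 5.67×10⁻⁸ × 4.28×10^12 / 11.52 = 21100 W/m².

q ≈ 21100 W/m²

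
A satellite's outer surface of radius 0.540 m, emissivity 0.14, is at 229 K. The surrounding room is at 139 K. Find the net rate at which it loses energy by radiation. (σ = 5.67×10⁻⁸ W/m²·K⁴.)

Q ≈ 69.1 W

A = 4πr² = 4π × (0.540)² = 3.66 m².
Q = εσA(T⁴ − T_s⁴). T⁴ − T_s⁴ = (229)⁴ − (139)⁴ = 2.75×10^9 − 3.73×10^8 = 2.38×10^9 K⁴.
Q = 0.14 × 5.67×10⁻⁸ × 3.66 × 2.38×10^9 = 69.1 W.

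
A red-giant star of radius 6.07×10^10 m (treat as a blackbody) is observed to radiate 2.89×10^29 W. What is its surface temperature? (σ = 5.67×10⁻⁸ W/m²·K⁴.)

A = 4πr² = 4π × (6.07×10^10)² = 4.63×10^22 m².
From P = σAT⁴, T = (P / σA)^(1/4) = (2.89×10^29 / (5.67×10⁻⁸ × 4.63×10^22))^(1/4).
T = (1.10×10^14)^(1/4) = 3240 K.

T ≈ 3240 K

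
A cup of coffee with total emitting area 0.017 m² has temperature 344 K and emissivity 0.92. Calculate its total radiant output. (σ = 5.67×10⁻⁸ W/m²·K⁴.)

P = εσAT⁴ = 0.92 × 5.67×10⁻⁸ × 0.0170 × (344)⁴ = 0.92 × 5.67×10⁻⁸ × 0.0170 × 1.40×10^10.
P = 12.4 W.

P ≈ 12.4 W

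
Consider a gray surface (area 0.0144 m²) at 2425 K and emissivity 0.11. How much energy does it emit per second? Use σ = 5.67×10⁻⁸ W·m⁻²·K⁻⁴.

P = εσAT⁴ = 0.11 × 5.67×10⁻⁸ × 0.0144 × (2425)⁴ = 0.11 × 5.67×10⁻⁸ × 0.0144 × 3.46×10^13.
P = 3110 W.

P ≈ 3110 W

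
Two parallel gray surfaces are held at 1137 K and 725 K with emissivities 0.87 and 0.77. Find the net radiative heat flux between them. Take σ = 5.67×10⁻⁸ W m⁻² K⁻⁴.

For two large parallel gray plates, q = σ(T₁⁴ − T₂⁴) / (1/ε₁ + 1/ε₂ − 1).
1/ε₁ + 1/ε₂ − 1 = 1/0.87 + 1/0.77 − 1 = 1.448.
T₁⁴ − T₂⁴ = 1.67×10^12 − 2.76×10^11 = 1.39×10^12 K⁴.
q = 5.67×10⁻⁸ × 1.39×10^12 / 1.448 = 54600 W/m².

q ≈ 54600 W/m²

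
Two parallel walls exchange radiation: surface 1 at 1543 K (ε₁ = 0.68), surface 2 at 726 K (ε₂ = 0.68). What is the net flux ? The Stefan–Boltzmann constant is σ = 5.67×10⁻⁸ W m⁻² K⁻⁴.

q ≈ 1.57×10^5 W/m²

For two large parallel gray plates, q = σ(T₁⁴ − T₂⁴) / (1/ε₁ + 1/ε₂ − 1).
1/ε₁ + 1/ε₂ − 1 = 1/0.68 + 1/0.68 − 1 = 1.941.
T₁⁴ − T₂⁴ = 5.67×10^12 − 2.78×10^11 = 5.39×10^12 K⁴.
q = 5.67×10⁻⁸ × 5.39×10^12 / 1.941 = 1.57×10^5 W/m².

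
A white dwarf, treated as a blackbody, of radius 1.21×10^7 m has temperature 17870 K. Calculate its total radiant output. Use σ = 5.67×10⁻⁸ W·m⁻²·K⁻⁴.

P ≈ 1.06×10^25 W

A = 4πr² = 4π × (1.21×10^7)² = 1.84×10^15 m².
P = σAT⁴ = 5.67×10⁻⁸ × 1.84×10^15 × (17870)⁴ = 5.67×10⁻⁸ × 1.84×10^15 × 1.02×10^17.
P = 1.06×10^25 W.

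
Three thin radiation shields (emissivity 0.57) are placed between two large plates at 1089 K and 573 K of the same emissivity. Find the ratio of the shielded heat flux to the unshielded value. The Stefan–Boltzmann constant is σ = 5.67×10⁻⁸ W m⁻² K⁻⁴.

ratio ≈ 0.250

With N identical shields there are N+1 = 4 gaps in series, each with the same radiative resistance, so the flux falls to 1/(N+1) of its unshielded value.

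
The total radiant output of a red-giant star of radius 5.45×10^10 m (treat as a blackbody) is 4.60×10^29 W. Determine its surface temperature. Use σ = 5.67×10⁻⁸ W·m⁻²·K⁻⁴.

A = 4πr² = 4π × (5.45×10^10)² = 3.73×10^22 m².
From P = σAT⁴, T = (P / σA)^(1/4) = (4.60×10^29 / (5.67×10⁻⁸ × 3.73×10^22))^(1/4).
T = (2.17×10^14)^(1/4) = 3840 K.

T ≈ 3840 K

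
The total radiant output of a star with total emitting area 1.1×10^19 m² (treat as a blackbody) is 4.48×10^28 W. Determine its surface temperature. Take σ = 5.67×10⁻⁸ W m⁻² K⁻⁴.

T ≈ 16400 K

From P = σAT⁴, T = (P / σA)^(1/4) = (4.48×10^28 / (5.67×10⁻⁸ × 1.10×10^19))^(1/4).
T = (7.18×10^16)^(1/4) = 16400 K.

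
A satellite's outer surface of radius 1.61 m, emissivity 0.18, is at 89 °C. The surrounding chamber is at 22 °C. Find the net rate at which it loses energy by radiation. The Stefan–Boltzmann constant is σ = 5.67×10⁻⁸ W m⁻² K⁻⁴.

A = 4πr² = 4π × (1.61)² = 32.6 m².
Convert: 89 °C = 362 K; 22 °C = 295 K.
Q = εσA(T⁴ − T_s⁴). T⁴ − T_s⁴ = (362)⁴ − (295)⁴ = 1.72×10^10 − 7.57×10^9 = 9.60×10^9 K⁴.
Q = 0.18 × 5.67×10⁻⁸ × 32.6 × 9.60×10^9 = 3190 W.

Q ≈ 3190 W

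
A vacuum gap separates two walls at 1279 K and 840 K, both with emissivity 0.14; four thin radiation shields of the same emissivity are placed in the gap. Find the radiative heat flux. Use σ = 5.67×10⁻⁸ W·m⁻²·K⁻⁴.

Each of the 5 gaps contributes resistance (2/ε − 1) = 2/0.14 − 1 = 13.29; total = 66.43.
q = σ(T₁⁴ − T₂⁴) / 66.43 = 5.67×10⁻⁸ × 2.18×10^12 / 66.43 = 1860 W/m².

q ≈ 1860 W/m²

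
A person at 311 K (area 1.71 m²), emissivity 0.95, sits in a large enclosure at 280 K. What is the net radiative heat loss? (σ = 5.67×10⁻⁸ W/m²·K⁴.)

Q = εσA(T⁴ − T_s⁴). T⁴ − T_s⁴ = (311)⁴ − (280)⁴ = 9.35×10^9 − 6.15×10^9 = 3.21×10^9 K⁴.
Q = 0.95 × 5.67×10⁻⁸ × 1.71 × 3.21×10^9 = 296 W.

Q ≈ 296 W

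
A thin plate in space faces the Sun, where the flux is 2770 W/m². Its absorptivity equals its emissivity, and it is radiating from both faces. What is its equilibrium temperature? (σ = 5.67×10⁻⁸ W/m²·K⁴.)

Absorbed flux αS = emitted flux 2εσT⁴ per unit area; with α = ε this gives T = (S/2σ)^(1/4).
T = (2770 / (2 × 5.67×10⁻⁸))^(1/4) = (2.44×10^10)^(1/4).
T = 395 K.

T ≈ 395 K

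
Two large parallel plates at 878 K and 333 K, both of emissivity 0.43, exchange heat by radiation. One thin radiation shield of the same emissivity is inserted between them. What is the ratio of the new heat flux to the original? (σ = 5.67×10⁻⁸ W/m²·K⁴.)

ratio ≈ 0.500

With N identical shields there are N+1 = 2 gaps in series, each with the same radiative resistance, so the flux falls to 1/(N+1) of its unshielded value.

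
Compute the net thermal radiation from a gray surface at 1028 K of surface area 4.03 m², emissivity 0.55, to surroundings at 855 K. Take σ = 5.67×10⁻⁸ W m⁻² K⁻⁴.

Q = εσA(T⁴ − T_s⁴). T⁴ − T_s⁴ = (1028)⁴ − (855)⁴ = 1.12×10^12 − 5.34×10^11 = 5.82×10^11 K⁴.
Q = 0.55 × 5.67×10⁻⁸ × 4.03 × 5.82×10^11 = 73200 W.

Q ≈ 73200 W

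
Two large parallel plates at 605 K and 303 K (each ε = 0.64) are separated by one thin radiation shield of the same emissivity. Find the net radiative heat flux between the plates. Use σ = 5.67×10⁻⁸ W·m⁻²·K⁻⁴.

q ≈ 1670 W/m²

Each of the 2 gaps contributes resistance (2/ε − 1) = 2/0.64 − 1 = 2.125; total = 4.250.
q = σ(T₁⁴ − T₂⁴) / 4.250 = 5.67×10⁻⁸ × 1.26×10^11 / 4.250 = 1670 W/m².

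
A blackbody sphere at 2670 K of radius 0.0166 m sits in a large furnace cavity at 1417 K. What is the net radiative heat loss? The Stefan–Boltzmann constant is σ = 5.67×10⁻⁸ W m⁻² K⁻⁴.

A = 4πr² = 4π × (0.0166)² = 3.46×10^-3 m².
Q = σA(T⁴ − T_s⁴). T⁴ − T_s⁴ = (2670)⁴ − (1417)⁴ = 5.08×10^13 − 4.03×10^12 = 4.68×10^13 K⁴.
Q = 5.67×10⁻⁸ × 3.46×10^-3 × 4.68×10^13 = 9190 W.

Q ≈ 9190 W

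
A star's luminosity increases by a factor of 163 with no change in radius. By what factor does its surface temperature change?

P ∝ T⁴ ⇒ T ∝ P^(1/4), so T scales by (163)^(1/4) = 3.57.

factor ≈ 3.57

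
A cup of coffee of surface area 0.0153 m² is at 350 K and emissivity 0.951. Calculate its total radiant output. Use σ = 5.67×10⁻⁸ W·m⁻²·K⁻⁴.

Stefan–Boltzmann: P = εσAT⁴ = 0.951 × 5.67×10⁻⁸ × 0.0153 × (350)⁴ = 0.951 × 5.67×10⁻⁸ × 0.0153 × 1.50×10^10.
P = 12.4 W.

P ≈ 12.4 W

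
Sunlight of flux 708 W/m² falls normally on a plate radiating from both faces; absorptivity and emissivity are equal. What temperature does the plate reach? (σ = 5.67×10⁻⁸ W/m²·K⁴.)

Absorbed flux αS = emitted flux 2εσT⁴ per unit area; with α = ε this gives T = (S/2σ)^(1/4).
T = (708 / (2 × 5.67×10⁻⁸))^(1/4) = (6.24×10^9)^(1/4).
T = 281 K.

T ≈ 281 K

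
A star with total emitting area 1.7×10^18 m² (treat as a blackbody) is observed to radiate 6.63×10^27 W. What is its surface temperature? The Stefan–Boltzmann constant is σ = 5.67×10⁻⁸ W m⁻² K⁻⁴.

T ≈ 16200 K

From P = σAT⁴, T = (P / σA)^(1/4) = (6.63×10^27 / (5.67×10⁻⁸ × 1.70×10^18))^(1/4).
T = (6.88×10^16)^(1/4) = 16200 K.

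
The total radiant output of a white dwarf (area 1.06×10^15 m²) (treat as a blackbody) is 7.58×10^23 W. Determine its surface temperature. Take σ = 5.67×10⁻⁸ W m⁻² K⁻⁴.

From P = σAT⁴, T = (P / σA)^(1/4) = (7.58×10^23 / (5.67×10⁻⁸ × 1.06×10^15))^(1/4).
T = (1.26×10^16)^(1/4) = 10600 K.

T ≈ 10600 K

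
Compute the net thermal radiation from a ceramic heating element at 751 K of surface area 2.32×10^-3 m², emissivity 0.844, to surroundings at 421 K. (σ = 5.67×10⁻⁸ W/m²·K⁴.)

Q = εσA(T⁴ − T_s⁴). T⁴ − T_s⁴ = (751)⁴ − (421)⁴ = 3.18×10^11 − 3.14×10^10 = 2.87×10^11 K⁴.
Q = 0.844 × 5.67×10⁻⁸ × 2.32×10^-3 × 2.87×10^11 = 31.8 W.

Q ≈ 31.8 W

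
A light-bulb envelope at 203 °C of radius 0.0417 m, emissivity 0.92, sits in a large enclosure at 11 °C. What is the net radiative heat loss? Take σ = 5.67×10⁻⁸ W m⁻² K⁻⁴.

Q ≈ 51.1 W

A = 4πr² = 4π × (0.0417)² = 0.0219 m².
Convert: 203 °C = 476 K; 11 °C = 284 K.
Q = εσA(T⁴ − T_s⁴). T⁴ − T_s⁴ = (476)⁴ − (284)⁴ = 5.13×10^10 − 6.51×10^9 = 4.48×10^10 K⁴.
Q = 0.92 × 5.67×10⁻⁸ × 0.0219 × 4.48×10^10 = 51.1 W.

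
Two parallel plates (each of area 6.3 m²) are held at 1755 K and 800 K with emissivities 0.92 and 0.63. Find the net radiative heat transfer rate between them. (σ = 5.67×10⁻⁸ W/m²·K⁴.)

For two large parallel gray plates, q = σ(T₁⁴ − T₂⁴) / (1/ε₁ + 1/ε₂ − 1).
1/ε₁ + 1/ε₂ − 1 = 1/0.92 + 1/0.63 − 1 = 1.674.
T₁⁴ − T₂⁴ = 9.49×10^12 − 4.10×10^11 = 9.08×10^12 K⁴.
q = 5.67×10⁻⁸ × 9.08×10^12 / 1.674 = 3.07×10^5 W/m².
Q = q·A = 3.07×10^5 × 6.3 = 1.94×10^6 W.

Q ≈ 1.94×10^6 W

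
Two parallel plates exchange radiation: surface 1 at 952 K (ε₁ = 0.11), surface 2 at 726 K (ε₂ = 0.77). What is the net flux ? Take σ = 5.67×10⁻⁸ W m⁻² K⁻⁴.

For two large parallel gray plates, q = σ(T₁⁴ − T₂⁴) / (1/ε₁ + 1/ε₂ − 1).
1/ε₁ + 1/ε₂ − 1 = 1/0.11 + 1/0.77 − 1 = 9.390.
T₁⁴ − T₂⁴ = 8.21×10^11 − 2.78×10^11 = 5.44×10^11 K⁴.
q = 5.67×10⁻⁸ × 5.44×10^11 / 9.390 = 3280 W/m².

q ≈ 3280 W/m²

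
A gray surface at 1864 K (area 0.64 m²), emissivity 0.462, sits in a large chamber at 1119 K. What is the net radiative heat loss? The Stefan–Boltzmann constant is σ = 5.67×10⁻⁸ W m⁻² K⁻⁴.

Q ≈ 1.76×10^5 W

Q = εσA(T⁴ − T_s⁴). T⁴ − T_s⁴ = (1864)⁴ − (1119)⁴ = 1.21×10^13 − 1.57×10^12 = 1.05×10^13 K⁴.
Q = 0.462 × 5.67×10⁻⁸ × 0.640 × 1.05×10^13 = 1.76×10^5 W.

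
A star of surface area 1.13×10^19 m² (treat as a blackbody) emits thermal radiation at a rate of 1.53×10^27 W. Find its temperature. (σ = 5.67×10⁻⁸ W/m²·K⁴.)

T ≈ 6990 K

From P = σAT⁴, T = (P / σA)^(1/4) = (1.53×10^27 / (5.67×10⁻⁸ × 1.13×10^19))^(1/4).
T = (2.39×10^15)^(1/4) = 6990 K.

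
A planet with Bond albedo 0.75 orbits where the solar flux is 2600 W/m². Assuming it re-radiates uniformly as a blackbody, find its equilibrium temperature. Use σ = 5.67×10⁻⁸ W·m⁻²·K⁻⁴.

T ≈ 231 K

Power absorbed = (1−a)S·πR²; power emitted = 4πR²σT⁴. Equating and cancelling πR²:
T = ((1−a)S / 4σ)^(1/4) = (650 / (4 × 5.67×10⁻⁸))^(1/4) = (2.87×10^9)^(1/4).
T = 231 K.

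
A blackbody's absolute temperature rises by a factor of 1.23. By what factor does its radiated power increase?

P ∝ T⁴, so the power scales as (1.23)⁴ = 2.29.

factor ≈ 2.29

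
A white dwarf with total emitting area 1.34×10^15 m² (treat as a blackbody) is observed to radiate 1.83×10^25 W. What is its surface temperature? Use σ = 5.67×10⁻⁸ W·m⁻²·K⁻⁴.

From P = σAT⁴, T = (P / σA)^(1/4) = (1.83×10^25 / (5.67×10⁻⁸ × 1.34×10^15))^(1/4).
T = (2.41×10^17)^(1/4) = 22200 K.

T ≈ 22200 K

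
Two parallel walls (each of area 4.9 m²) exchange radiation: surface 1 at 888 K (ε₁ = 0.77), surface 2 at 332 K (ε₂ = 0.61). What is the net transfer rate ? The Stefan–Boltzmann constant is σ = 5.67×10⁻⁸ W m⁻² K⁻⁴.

Q ≈ 87400 W

For two large parallel gray plates, q = σ(T₁⁴ − T₂⁴) / (1/ε₁ + 1/ε₂ − 1).
1/ε₁ + 1/ε₂ − 1 = 1/0.77 + 1/0.61 − 1 = 1.938.
T₁⁴ − T₂⁴ = 6.22×10^11 − 1.21×10^10 = 6.10×10^11 K⁴.
q = 5.67×10⁻⁸ × 6.10×10^11 / 1.938 = 17800 W/m².
Q = q·A = 17800 × 4.9 = 87400 W.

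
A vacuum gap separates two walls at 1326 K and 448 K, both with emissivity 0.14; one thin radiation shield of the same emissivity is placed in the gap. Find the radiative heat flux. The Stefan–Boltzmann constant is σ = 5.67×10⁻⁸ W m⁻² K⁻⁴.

Each of the 2 gaps contributes resistance (2/ε − 1) = 2/0.14 − 1 = 13.29; total = 26.57.
q = σ(T₁⁴ − T₂⁴) / 26.57 = 5.67×10⁻⁸ × 3.05×10^12 / 26.57 = 6510 W/m².

q ≈ 6510 W/m²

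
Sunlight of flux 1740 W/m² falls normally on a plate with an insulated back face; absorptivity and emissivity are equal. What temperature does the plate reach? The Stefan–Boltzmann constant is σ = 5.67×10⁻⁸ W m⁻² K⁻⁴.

Absorbed flux αS = emitted flux εσT⁴ (one radiating face); with α = ε, T = (S/σ)^(1/4).
T = (1740 / 5.67×10⁻⁸)^(1/4) = (3.07×10^10)^(1/4).
T = 419 K.

T ≈ 419 K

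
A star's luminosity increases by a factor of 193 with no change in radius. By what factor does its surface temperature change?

P ∝ T⁴ ⇒ T ∝ P^(1/4), so T scales by (193)^(1/4) = 3.73.

factor ≈ 3.73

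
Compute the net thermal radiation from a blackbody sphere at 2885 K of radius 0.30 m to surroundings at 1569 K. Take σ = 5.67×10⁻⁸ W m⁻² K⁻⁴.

Q ≈ 4.05×10^6 W

A = 4πr² = 4π × (0.30)² = 1.13 m².
Q = σA(T⁴ − T_s⁴). T⁴ − T_s⁴ = (2885)⁴ − (1569)⁴ = 6.93×10^13 − 6.06×10^12 = 6.32×10^13 K⁴.
Q = 5.67×10⁻⁸ × 1.13 × 6.32×10^13 = 4.05×10^6 W.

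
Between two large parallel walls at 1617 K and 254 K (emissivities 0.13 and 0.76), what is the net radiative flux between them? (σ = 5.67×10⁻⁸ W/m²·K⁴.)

For two large parallel gray plates, q = σ(T₁⁴ − T₂⁴) / (1/ε₁ + 1/ε₂ − 1).
1/ε₁ + 1/ε₂ − 1 = 1/0.13 + 1/0.76 − 1 = 8.008.
T₁⁴ − T₂⁴ = 6.84×10^12 − 4.16×10^9 = 6.83×10^12 K⁴.
q = 5.67×10⁻⁸ × 6.83×10^12 / 8.008 = 48400 W/m².

q ≈ 48400 W/m²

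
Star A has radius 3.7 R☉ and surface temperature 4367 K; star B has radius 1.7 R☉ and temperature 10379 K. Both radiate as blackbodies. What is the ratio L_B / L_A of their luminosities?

L_B/L_A ≈ 6.74

L = 4πR²σT⁴ ∝ R²T⁴, so L_B/L_A = (1.7/3.7)² × (10379/4367)⁴ = 0.211 × 31.9 = 6.74.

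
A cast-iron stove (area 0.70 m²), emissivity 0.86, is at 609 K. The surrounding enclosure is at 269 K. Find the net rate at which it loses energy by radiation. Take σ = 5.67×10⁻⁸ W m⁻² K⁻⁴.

Q ≈ 4520 W

Q = εσA(T⁴ − T_s⁴). T⁴ − T_s⁴ = (609)⁴ − (269)⁴ = 1.38×10^11 − 5.24×10^9 = 1.32×10^11 K⁴.
Q = 0.86 × 5.67×10⁻⁸ × 0.700 × 1.32×10^11 = 4520 W.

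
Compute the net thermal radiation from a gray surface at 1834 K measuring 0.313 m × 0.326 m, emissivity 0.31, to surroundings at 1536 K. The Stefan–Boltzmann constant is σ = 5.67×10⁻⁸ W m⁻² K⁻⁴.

A = 0.313 × 0.326 = 0.102 m².
Q = εσA(T⁴ − T_s⁴). T⁴ − T_s⁴ = (1834)⁴ − (1536)⁴ = 1.13×10^13 − 5.57×10^12 = 5.75×10^12 K⁴.
Q = 0.31 × 5.67×10⁻⁸ × 0.102 × 5.75×10^12 = 10300 W.

Q ≈ 10300 W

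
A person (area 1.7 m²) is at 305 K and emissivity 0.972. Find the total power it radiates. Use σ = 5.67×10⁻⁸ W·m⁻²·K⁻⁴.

P ≈ 811 W

P = εσAT⁴ = 0.972 × 5.67×10⁻⁸ × 1.70 × (305)⁴ = 0.972 × 5.67×10⁻⁸ × 1.70 × 8.65×10^9.
P = 811 W.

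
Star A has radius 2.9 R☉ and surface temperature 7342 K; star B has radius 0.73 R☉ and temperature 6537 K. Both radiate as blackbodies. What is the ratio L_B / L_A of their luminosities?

L = 4πR²σT⁴ ∝ R²T⁴, so L_B/L_A = (0.73/2.9)² × (6537/7342)⁴ = 0.0634 × 0.628 = 0.0398.

L_B/L_A ≈ 0.0398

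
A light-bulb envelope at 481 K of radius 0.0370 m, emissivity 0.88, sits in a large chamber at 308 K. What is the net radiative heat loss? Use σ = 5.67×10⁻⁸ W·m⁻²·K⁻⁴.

A = 4πr² = 4π × (0.0370)² = 0.0172 m².
Q = εσA(T⁴ − T_s⁴). T⁴ − T_s⁴ = (481)⁴ − (308)⁴ = 5.35×10^10 − 9.00×10^9 = 4.45×10^10 K⁴.
Q = 0.88 × 5.67×10⁻⁸ × 0.0172 × 4.45×10^10 = 38.2 W.

Q ≈ 38.2 W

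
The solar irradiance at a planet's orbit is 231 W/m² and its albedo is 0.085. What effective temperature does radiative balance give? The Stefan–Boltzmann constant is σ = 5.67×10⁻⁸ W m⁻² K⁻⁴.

T ≈ 175 K

Power absorbed = (1−a)S·πR²; power emitted = 4πR²σT⁴. Equating and cancelling πR²:
T = ((1−a)S / 4σ)^(1/4) = (211 / (4 × 5.67×10⁻⁸))^(1/4) = (9.32×10^8)^(1/4).
T = 175 K.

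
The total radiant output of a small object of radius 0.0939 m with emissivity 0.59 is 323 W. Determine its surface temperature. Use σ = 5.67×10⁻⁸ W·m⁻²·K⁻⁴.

T ≈ 543 K

A = 4πr² = 4π × (0.0939)² = 0.111 m².
From P = εσAT⁴, T = (P / εσA)^(1/4) = (323 / (0.59 × 5.67×10⁻⁸ × 0.111))^(1/4).
T = (8.71×10^10)^(1/4) = 543 K.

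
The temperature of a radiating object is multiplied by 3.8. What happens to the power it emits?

factor ≈ 209

P ∝ T⁴, so the power scales as (3.8)⁴ = 209.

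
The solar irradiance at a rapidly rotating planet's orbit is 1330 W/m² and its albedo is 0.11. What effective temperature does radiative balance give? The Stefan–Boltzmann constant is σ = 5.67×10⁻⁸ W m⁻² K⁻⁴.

Power absorbed = (1−a)S·πR²; power emitted = 4πR²σT⁴. Equating and cancelling πR²:
T = ((1−a)S / 4σ)^(1/4) = (1180 / (4 × 5.67×10⁻⁸))^(1/4) = (5.22×10^9)^(1/4).
T = 269 K.

T ≈ 269 K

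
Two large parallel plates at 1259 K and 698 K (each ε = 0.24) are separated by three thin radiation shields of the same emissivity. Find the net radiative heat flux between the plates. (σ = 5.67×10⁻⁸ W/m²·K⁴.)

Each of the 4 gaps contributes resistance (2/ε − 1) = 2/0.24 − 1 = 7.333; total = 29.33.
q = σ(T₁⁴ − T₂⁴) / 29.33 = 5.67×10⁻⁸ × 2.28×10^12 / 29.33 = 4400 W/m².

q ≈ 4400 W/m²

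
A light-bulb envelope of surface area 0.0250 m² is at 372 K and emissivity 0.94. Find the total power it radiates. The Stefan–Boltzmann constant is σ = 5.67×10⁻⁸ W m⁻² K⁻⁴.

P = εσAT⁴ = 0.94 × 5.67×10⁻⁸ × 0.0250 × (372)⁴ = 0.94 × 5.67×10⁻⁸ × 0.0250 × 1.92×10^10.
P = 25.5 W.

P ≈ 25.5 W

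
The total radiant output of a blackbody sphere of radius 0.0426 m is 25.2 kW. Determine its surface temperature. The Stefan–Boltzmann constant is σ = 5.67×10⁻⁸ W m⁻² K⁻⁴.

T ≈ 2100 K

A = 4πr² = 4π × (0.0426)² = 0.0228 m².
From P = σAT⁴, T = (P / σA)^(1/4) = (25200 / (5.67×10⁻⁸ × 0.0228))^(1/4).
T = (1.95×10^13)^(1/4) = 2100 K.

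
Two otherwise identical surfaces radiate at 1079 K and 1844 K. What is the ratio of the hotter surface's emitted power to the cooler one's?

ratio ≈ 8.53

P ∝ T⁴, so the ratio is (1844/1079)⁴ = (1.709)⁴ = 8.53.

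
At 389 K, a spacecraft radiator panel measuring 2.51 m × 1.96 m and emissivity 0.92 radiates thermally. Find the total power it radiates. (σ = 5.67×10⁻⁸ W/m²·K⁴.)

P ≈ 5880 W

A = 2.51 × 1.96 = 4.92 m².
Stefan–Boltzmann: P = εσAT⁴ = 0.92 × 5.67×10⁻⁸ × 4.92 × (389)⁴ = 0.92 × 5.67×10⁻⁸ × 4.92 × 2.29×10^10.
P = 5880 W.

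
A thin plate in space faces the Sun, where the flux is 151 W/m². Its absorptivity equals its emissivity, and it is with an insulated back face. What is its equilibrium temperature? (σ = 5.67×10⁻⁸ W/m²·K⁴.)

Absorbed flux αS = emitted flux εσT⁴ (one radiating face); with α = ε, T = (S/σ)^(1/4).
T = (151 / 5.67×10⁻⁸)^(1/4) = (2.66×10^9)^(1/4).
T = 227 K.

T ≈ 227 K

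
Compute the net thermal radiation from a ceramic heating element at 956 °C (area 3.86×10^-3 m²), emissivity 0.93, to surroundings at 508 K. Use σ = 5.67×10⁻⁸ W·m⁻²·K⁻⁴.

Q ≈ 451 W

Convert: 956 °C = 1229 K.
Q = εσA(T⁴ − T_s⁴). T⁴ − T_s⁴ = (1229)⁴ − (508)⁴ = 2.28×10^12 − 6.66×10^10 = 2.21×10^12 K⁴.
Q = 0.93 × 5.67×10⁻⁸ × 3.86×10^-3 × 2.21×10^12 = 451 W.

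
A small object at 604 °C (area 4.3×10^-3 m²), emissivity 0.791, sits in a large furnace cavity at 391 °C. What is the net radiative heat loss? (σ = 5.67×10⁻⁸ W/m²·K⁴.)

Q ≈ 76.6 W

Convert: 604 °C = 877 K; 391 °C = 664 K.
Q = εσA(T⁴ − T_s⁴). T⁴ − T_s⁴ = (877)⁴ − (664)⁴ = 5.92×10^11 − 1.94×10^11 = 3.97×10^11 K⁴.
Q = 0.791 × 5.67×10⁻⁸ × 4.30×10^-3 × 3.97×10^11 = 76.6 W.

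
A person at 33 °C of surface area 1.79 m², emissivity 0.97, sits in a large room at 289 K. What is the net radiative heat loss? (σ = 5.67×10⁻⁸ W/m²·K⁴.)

Q ≈ 176 W

Convert: 33 °C = 306 K.
Q = εσA(T⁴ − T_s⁴). T⁴ − T_s⁴ = (306)⁴ − (289)⁴ = 8.77×10^9 − 6.98×10^9 = 1.79×10^9 K⁴.
Q = 0.97 × 5.67×10⁻⁸ × 1.79 × 1.79×10^9 = 176 W.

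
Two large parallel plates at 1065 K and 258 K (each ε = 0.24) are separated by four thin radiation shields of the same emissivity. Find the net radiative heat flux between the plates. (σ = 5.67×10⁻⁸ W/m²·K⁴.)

Each of the 5 gaps contributes resistance (2/ε − 1) = 2/0.24 − 1 = 7.333; total = 36.67.
q = σ(T₁⁴ − T₂⁴) / 36.67 = 5.67×10⁻⁸ × 1.28×10^12 / 36.67 = 1980 W/m².

q ≈ 1980 W/m²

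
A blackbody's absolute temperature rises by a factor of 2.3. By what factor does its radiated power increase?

factor ≈ 28.0

P ∝ T⁴, so the power scales as (2.3)⁴ = 28.0.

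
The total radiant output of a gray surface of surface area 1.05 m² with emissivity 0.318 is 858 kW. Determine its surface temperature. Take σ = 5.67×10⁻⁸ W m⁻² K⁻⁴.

T ≈ 2590 K

From P = εσAT⁴, T = (P / εσA)^(1/4) = (8.58×10^5 / (0.318 × 5.67×10⁻⁸ × 1.05))^(1/4).
T = (4.53×10^13)^(1/4) = 2590 K.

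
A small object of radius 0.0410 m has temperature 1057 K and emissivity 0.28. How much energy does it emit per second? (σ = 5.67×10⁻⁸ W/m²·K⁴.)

A = 4πr² = 4π × (0.0410)² = 0.0211 m².
Stefan–Boltzmann: P = εσAT⁴ = 0.28 × 5.67×10⁻⁸ × 0.0211 × (1057)⁴ = 0.28 × 5.67×10⁻⁸ × 0.0211 × 1.25×10^12.
P = 419 W.

P ≈ 419 W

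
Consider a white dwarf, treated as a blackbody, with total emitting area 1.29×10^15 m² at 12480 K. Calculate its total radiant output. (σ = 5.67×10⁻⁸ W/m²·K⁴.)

P ≈ 1.77×10^24 W

P = σAT⁴ = 5.67×10⁻⁸ × 1.29×10^15 × (12480)⁴ = 5.67×10⁻⁸ × 1.29×10^15 × 2.43×10^16.
P = 1.77×10^24 W.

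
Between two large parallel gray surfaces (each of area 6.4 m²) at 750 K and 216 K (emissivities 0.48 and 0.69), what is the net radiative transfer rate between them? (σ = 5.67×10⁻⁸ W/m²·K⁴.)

For two large parallel gray plates, q = σ(T₁⁴ − T₂⁴) / (1/ε₁ + 1/ε₂ − 1).
1/ε₁ + 1/ε₂ − 1 = 1/0.48 + 1/0.69 − 1 = 2.533.
T₁⁴ − T₂⁴ = 3.16×10^11 − 2.18×10^9 = 3.14×10^11 K⁴.
q = 5.67×10⁻⁸ × 3.14×10^11 / 2.533 = 7030 W/m².
Q = q·A = 7030 × 6.4 = 45000 W.

Q ≈ 45000 W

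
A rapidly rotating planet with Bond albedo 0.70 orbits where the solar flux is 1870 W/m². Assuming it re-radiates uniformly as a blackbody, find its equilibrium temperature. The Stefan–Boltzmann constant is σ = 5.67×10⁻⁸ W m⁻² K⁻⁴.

T ≈ 223 K

Power absorbed = (1−a)S·πR²; power emitted = 4πR²σT⁴. Equating and cancelling πR²:
T = ((1−a)S / 4σ)^(1/4) = (561 / (4 × 5.67×10⁻⁸))^(1/4) = (2.47×10^9)^(1/4).
T = 223 K.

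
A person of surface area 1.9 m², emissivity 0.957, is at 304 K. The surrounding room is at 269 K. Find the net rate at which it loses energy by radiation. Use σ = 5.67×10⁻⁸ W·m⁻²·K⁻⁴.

Q ≈ 341 W

Q = εσA(T⁴ − T_s⁴). T⁴ − T_s⁴ = (304)⁴ − (269)⁴ = 8.54×10^9 − 5.24×10^9 = 3.30×10^9 K⁴.
Q = 0.957 × 5.67×10⁻⁸ × 1.90 × 3.30×10^9 = 341 W.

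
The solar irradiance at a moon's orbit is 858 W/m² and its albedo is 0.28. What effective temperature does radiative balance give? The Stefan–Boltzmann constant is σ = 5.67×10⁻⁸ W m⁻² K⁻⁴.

Power absorbed = (1−a)S·πR²; power emitted = 4πR²σT⁴. Equating and cancelling πR²:
T = ((1−a)S / 4σ)^(1/4) = (618 / (4 × 5.67×10⁻⁸))^(1/4) = (2.72×10^9)^(1/4).
T = 228 K.

T ≈ 228 K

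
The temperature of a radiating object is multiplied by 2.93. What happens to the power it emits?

factor ≈ 73.7

P ∝ T⁴, so the power scales as (2.93)⁴ = 73.7.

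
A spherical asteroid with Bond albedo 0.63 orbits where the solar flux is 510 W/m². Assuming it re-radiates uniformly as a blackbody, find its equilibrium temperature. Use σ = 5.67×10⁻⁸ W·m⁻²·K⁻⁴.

T ≈ 170 K

Power absorbed = (1−a)S·πR²; power emitted = 4πR²σT⁴. Equating and cancelling πR²:
T = ((1−a)S / 4σ)^(1/4) = (189 / (4 × 5.67×10⁻⁸))^(1/4) = (8.32×10^8)^(1/4).
T = 170 K.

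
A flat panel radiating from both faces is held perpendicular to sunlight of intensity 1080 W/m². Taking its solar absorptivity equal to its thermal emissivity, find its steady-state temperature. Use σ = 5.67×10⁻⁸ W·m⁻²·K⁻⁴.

T ≈ 312 K

Absorbed flux αS = emitted flux 2εσT⁴ per unit area; with α = ε this gives T = (S/2σ)^(1/4).
T = (1080 / (2 × 5.67×10⁻⁸))^(1/4) = (9.52×10^9)^(1/4).
T = 312 K.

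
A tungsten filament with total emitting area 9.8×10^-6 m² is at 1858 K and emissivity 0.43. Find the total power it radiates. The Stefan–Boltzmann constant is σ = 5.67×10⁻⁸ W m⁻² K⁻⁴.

P ≈ 2.85 W

Stefan–Boltzmann: P = εσAT⁴ = 0.43 × 5.67×10⁻⁸ × 9.80×10^-6 × (1858)⁴ = 0.43 × 5.67×10⁻⁸ × 9.80×10^-6 × 1.19×10^13.
P = 2.85 W.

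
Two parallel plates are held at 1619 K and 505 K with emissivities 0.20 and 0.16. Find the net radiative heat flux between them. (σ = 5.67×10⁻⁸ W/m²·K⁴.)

For two large parallel gray plates, q = σ(T₁⁴ − T₂⁴) / (1/ε₁ + 1/ε₂ − 1).
1/ε₁ + 1/ε₂ − 1 = 1/0.20 + 1/0.16 − 1 = 10.25.
T₁⁴ − T₂⁴ = 6.87×10^12 − 6.50×10^10 = 6.81×10^12 K⁴.
q = 5.67×10⁻⁸ × 6.81×10^12 / 10.25 = 37600 W/m².

q ≈ 37600 W/m²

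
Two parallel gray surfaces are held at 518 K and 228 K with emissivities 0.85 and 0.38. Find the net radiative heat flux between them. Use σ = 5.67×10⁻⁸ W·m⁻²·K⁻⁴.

For two large parallel gray plates, q = σ(T₁⁴ − T₂⁴) / (1/ε₁ + 1/ε₂ − 1).
1/ε₁ + 1/ε₂ − 1 = 1/0.85 + 1/0.38 − 1 = 2.808.
T₁⁴ − T₂⁴ = 7.20×10^10 − 2.70×10^9 = 6.93×10^10 K⁴.
q = 5.67×10⁻⁸ × 6.93×10^10 / 2.808 = 1400 W/m².

q ≈ 1400 W/m²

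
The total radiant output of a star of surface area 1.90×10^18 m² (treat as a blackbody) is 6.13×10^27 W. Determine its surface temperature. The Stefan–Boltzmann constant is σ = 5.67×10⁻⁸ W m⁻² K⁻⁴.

T ≈ 15400 K

From P = σAT⁴, T = (P / σA)^(1/4) = (6.13×10^27 / (5.67×10⁻⁸ × 1.90×10^18))^(1/4).
T = (5.69×10^16)^(1/4) = 15400 K.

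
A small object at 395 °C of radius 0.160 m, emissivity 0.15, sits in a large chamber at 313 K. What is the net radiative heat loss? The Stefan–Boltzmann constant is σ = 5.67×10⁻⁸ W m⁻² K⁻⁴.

Q ≈ 519 W

A = 4πr² = 4π × (0.160)² = 0.322 m².
Convert: 395 °C = 668 K.
Q = εσA(T⁴ − T_s⁴). T⁴ − T_s⁴ = (668)⁴ − (313)⁴ = 1.99×10^11 − 9.60×10^9 = 1.90×10^11 K⁴.
Q = 0.15 × 5.67×10⁻⁸ × 0.322 × 1.90×10^11 = 519 W.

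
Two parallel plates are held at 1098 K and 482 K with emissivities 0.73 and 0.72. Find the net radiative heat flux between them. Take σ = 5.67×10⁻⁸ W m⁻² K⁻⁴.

For two large parallel gray plates, q = σ(T₁⁴ − T₂⁴) / (1/ε₁ + 1/ε₂ − 1).
1/ε₁ + 1/ε₂ − 1 = 1/0.73 + 1/0.72 − 1 = 1.759.
T₁⁴ − T₂⁴ = 1.45×10^12 − 5.40×10^10 = 1.40×10^12 K⁴.
q = 5.67×10⁻⁸ × 1.40×10^12 / 1.759 = 45100 W/m².

q ≈ 45100 W/m²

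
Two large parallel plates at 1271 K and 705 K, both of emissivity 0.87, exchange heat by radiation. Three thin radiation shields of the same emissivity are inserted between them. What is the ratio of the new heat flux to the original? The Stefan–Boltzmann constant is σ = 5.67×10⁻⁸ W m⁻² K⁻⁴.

ratio ≈ 0.250

With N identical shields there are N+1 = 4 gaps in series, each with the same radiative resistance, so the flux falls to 1/(N+1) of its unshielded value.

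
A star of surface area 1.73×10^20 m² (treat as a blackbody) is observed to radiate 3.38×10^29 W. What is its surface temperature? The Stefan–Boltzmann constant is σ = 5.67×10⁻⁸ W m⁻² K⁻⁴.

From P = σAT⁴, T = (P / σA)^(1/4) = (3.38×10^29 / (5.67×10⁻⁸ × 1.73×10^20))^(1/4).
T = (3.45×10^16)^(1/4) = 13600 K.

T ≈ 13600 K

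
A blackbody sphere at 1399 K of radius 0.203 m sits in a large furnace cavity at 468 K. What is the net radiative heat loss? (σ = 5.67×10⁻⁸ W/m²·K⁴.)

Q ≈ 1.11×10^5 W

A = 4πr² = 4π × (0.203)² = 0.518 m².
Q = σA(T⁴ − T_s⁴). T⁴ − T_s⁴ = (1399)⁴ − (468)⁴ = 3.83×10^12 − 4.80×10^10 = 3.78×10^12 K⁴.
Q = 5.67×10⁻⁸ × 0.518 × 3.78×10^12 = 1.11×10^5 W.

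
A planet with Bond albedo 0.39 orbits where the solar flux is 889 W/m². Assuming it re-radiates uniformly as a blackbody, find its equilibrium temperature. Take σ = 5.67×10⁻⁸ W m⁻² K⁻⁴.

T ≈ 221 K

Power absorbed = (1−a)S·πR²; power emitted = 4πR²σT⁴. Equating and cancelling πR²:
T = ((1−a)S / 4σ)^(1/4) = (542 / (4 × 5.67×10⁻⁸))^(1/4) = (2.39×10^9)^(1/4).
T = 221 K.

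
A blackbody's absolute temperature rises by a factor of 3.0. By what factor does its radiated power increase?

factor ≈ 81.0

P ∝ T⁴, so the power scales as (3.0)⁴ = 81.0.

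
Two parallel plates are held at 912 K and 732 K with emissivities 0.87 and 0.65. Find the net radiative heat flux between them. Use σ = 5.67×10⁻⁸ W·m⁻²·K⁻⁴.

For two large parallel gray plates, q = σ(T₁⁴ − T₂⁴) / (1/ε₁ + 1/ε₂ − 1).
1/ε₁ + 1/ε₂ − 1 = 1/0.87 + 1/0.65 − 1 = 1.688.
T₁⁴ − T₂⁴ = 6.92×10^11 − 2.87×10^11 = 4.05×10^11 K⁴.
q = 5.67×10⁻⁸ × 4.05×10^11 / 1.688 = 13600 W/m².

q ≈ 13600 W/m²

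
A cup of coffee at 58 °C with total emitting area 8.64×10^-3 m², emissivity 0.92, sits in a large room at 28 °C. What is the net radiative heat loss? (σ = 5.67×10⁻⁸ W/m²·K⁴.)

Convert: 58 °C = 331 K; 28 °C = 301 K.
Q = εσA(T⁴ − T_s⁴). T⁴ − T_s⁴ = (331)⁴ − (301)⁴ = 1.20×10^10 − 8.21×10^9 = 3.80×10^9 K⁴.
Q = 0.92 × 5.67×10⁻⁸ × 8.64×10^-3 × 3.80×10^9 = 1.71 W.

Q ≈ 1.71 W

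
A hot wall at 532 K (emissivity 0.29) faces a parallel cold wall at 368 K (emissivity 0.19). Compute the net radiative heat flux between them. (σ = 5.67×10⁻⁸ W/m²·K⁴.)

q ≈ 454 W/m²

For two large parallel gray plates, q = σ(T₁⁴ − T₂⁴) / (1/ε₁ + 1/ε₂ − 1).
1/ε₁ + 1/ε₂ − 1 = 1/0.29 + 1/0.19 − 1 = 7.711.
T₁⁴ − T₂⁴ = 8.01×10^10 − 1.83×10^10 = 6.18×10^10 K⁴.
q = 5.67×10⁻⁸ × 6.18×10^10 / 7.711 = 454 W/m².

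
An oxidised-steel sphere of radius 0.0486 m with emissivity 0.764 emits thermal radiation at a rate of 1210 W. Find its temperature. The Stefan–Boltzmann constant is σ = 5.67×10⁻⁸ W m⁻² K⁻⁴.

T ≈ 985 K

A = 4πr² = 4π × (0.0486)² = 0.0297 m².
From P = εσAT⁴, T = (P / εσA)^(1/4) = (1210 / (0.764 × 5.67×10⁻⁸ × 0.0297))^(1/4).
T = (9.41×10^11)^(1/4) = 985 K.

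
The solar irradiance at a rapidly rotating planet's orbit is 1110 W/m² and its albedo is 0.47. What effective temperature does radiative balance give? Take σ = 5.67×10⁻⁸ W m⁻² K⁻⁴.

T ≈ 226 K

Power absorbed = (1−a)S·πR²; power emitted = 4πR²σT⁴. Equating and cancelling πR²:
T = ((1−a)S / 4σ)^(1/4) = (588 / (4 × 5.67×10⁻⁸))^(1/4) = (2.59×10^9)^(1/4).
T = 226 K.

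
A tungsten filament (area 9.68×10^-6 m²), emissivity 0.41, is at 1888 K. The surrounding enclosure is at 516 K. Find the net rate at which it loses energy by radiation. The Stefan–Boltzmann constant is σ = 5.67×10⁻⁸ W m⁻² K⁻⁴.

Q = εσA(T⁴ − T_s⁴). T⁴ − T_s⁴ = (1888)⁴ − (516)⁴ = 1.27×10^13 − 7.09×10^10 = 1.26×10^13 K⁴.
Q = 0.41 × 5.67×10⁻⁸ × 9.68×10^-6 × 1.26×10^13 = 2.84 W.

Q ≈ 2.84 W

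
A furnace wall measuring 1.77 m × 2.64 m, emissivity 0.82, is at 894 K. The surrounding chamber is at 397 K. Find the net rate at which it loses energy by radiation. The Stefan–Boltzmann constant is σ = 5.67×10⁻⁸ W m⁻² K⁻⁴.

A = 1.77 × 2.64 = 4.67 m².
Q = εσA(T⁴ − T_s⁴). T⁴ − T_s⁴ = (894)⁴ − (397)⁴ = 6.39×10^11 − 2.48×10^10 = 6.14×10^11 K⁴.
Q = 0.82 × 5.67×10⁻⁸ × 4.67 × 6.14×10^11 = 1.33×10^5 W.

Q ≈ 1.33×10^5 W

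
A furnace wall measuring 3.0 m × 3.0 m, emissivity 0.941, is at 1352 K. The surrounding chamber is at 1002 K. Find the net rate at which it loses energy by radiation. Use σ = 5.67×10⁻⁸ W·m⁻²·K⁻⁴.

A = 3.0 × 3.0 = 9.00 m².
Q = εσA(T⁴ − T_s⁴). T⁴ − T_s⁴ = (1352)⁴ − (1002)⁴ = 3.34×10^12 − 1.01×10^12 = 2.33×10^12 K⁴.
Q = 0.941 × 5.67×10⁻⁸ × 9.00 × 2.33×10^12 = 1.12×10^6 W.

Q ≈ 1.12×10^6 W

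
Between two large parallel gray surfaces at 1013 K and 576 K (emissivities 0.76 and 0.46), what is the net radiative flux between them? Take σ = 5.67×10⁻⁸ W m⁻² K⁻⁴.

q ≈ 21500 W/m²

For two large parallel gray plates, q = σ(T₁⁴ − T₂⁴) / (1/ε₁ + 1/ε₂ − 1).
1/ε₁ + 1/ε₂ − 1 = 1/0.76 + 1/0.46 − 1 = 2.490.
T₁⁴ − T₂⁴ = 1.05×10^12 − 1.10×10^11 = 9.43×10^11 K⁴.
q = 5.67×10⁻⁸ × 9.43×10^11 / 2.490 = 21500 W/m².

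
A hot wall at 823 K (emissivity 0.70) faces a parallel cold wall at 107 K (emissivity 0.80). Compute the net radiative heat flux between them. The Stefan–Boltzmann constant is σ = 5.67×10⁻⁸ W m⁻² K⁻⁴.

q ≈ 15500 W/m²

For two large parallel gray plates, q = σ(T₁⁴ − T₂⁴) / (1/ε₁ + 1/ε₂ − 1).
1/ε₁ + 1/ε₂ − 1 = 1/0.70 + 1/0.80 − 1 = 1.679.
T₁⁴ − T₂⁴ = 4.59×10^11 − 1.31×10^8 = 4.59×10^11 K⁴.
q = 5.67×10⁻⁸ × 4.59×10^11 / 1.679 = 15500 W/m².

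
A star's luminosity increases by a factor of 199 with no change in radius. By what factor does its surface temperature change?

P ∝ T⁴ ⇒ T ∝ P^(1/4), so T scales by (199)^(1/4) = 3.76.

factor ≈ 3.76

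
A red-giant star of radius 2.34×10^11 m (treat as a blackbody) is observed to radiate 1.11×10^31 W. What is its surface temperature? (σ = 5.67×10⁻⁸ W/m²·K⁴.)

A = 4πr² = 4π × (2.34×10^11)² = 6.88×10^23 m².
From P = σAT⁴, T = (P / σA)^(1/4) = (1.11×10^31 / (5.67×10⁻⁸ × 6.88×10^23))^(1/4).
T = (2.85×10^14)^(1/4) = 4110 K.

T ≈ 4110 K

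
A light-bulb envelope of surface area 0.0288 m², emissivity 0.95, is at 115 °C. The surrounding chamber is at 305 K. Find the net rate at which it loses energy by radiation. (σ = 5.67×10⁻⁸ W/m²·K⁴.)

Convert: 115 °C = 388 K.
Q = εσA(T⁴ − T_s⁴). T⁴ − T_s⁴ = (388)⁴ − (305)⁴ = 2.27×10^10 − 8.65×10^9 = 1.40×10^10 K⁴.
Q = 0.95 × 5.67×10⁻⁸ × 0.0288 × 1.40×10^10 = 21.7 W.

Q ≈ 21.7 W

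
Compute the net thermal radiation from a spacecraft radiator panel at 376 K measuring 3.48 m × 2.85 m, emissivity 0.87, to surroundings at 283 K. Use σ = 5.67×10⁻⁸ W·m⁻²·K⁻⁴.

A = 3.48 × 2.85 = 9.92 m².
Q = εσA(T⁴ − T_s⁴). T⁴ − T_s⁴ = (376)⁴ − (283)⁴ = 2.00×10^10 − 6.41×10^9 = 1.36×10^10 K⁴.
Q = 0.87 × 5.67×10⁻⁸ × 9.92 × 1.36×10^10 = 6640 W.

Q ≈ 6640 W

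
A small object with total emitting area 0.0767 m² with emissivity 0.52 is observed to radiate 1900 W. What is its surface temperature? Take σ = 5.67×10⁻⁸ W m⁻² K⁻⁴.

From P = εσAT⁴, T = (P / εσA)^(1/4) = (1900 / (0.52 × 5.67×10⁻⁸ × 0.0767))^(1/4).
T = (8.40×10^11)^(1/4) = 957 K.

T ≈ 957 K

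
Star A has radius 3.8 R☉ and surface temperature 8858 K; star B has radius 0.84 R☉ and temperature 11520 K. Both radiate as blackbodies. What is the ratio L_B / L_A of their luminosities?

L = 4πR²σT⁴ ∝ R²T⁴, so L_B/L_A = (0.84/3.8)² × (11520/8858)⁴ = 0.0489 × 2.86 = 0.140.

L_B/L_A ≈ 0.140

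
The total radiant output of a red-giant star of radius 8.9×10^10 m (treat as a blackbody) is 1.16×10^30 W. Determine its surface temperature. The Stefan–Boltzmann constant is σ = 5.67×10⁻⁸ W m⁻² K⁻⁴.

T ≈ 3790 K

A = 4πr² = 4π × (8.9×10^10)² = 9.95×10^22 m².
From P = σAT⁴, T = (P / σA)^(1/4) = (1.16×10^30 / (5.67×10⁻⁸ × 9.95×10^22))^(1/4).
T = (2.06×10^14)^(1/4) = 3790 K.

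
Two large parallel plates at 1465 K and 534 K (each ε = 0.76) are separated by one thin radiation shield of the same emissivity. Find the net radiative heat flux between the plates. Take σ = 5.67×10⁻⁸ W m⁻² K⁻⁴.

q ≈ 78600 W/m²

Each of the 2 gaps contributes resistance (2/ε − 1) = 2/0.76 − 1 = 1.632; total = 3.263.
q = σ(T₁⁴ − T₂⁴) / 3.263 = 5.67×10⁻⁸ × 4.52×10^12 / 3.263 = 78600 W/m².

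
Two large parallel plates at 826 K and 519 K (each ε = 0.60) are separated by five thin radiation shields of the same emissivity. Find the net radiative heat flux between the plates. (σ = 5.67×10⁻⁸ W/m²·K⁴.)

q ≈ 1590 W/m²

Each of the 6 gaps contributes resistance (2/ε − 1) = 2/0.60 − 1 = 2.333; total = 14.00.
q = σ(T₁⁴ − T₂⁴) / 14.00 = 5.67×10⁻⁸ × 3.93×10^11 / 14.00 = 1590 W/m².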